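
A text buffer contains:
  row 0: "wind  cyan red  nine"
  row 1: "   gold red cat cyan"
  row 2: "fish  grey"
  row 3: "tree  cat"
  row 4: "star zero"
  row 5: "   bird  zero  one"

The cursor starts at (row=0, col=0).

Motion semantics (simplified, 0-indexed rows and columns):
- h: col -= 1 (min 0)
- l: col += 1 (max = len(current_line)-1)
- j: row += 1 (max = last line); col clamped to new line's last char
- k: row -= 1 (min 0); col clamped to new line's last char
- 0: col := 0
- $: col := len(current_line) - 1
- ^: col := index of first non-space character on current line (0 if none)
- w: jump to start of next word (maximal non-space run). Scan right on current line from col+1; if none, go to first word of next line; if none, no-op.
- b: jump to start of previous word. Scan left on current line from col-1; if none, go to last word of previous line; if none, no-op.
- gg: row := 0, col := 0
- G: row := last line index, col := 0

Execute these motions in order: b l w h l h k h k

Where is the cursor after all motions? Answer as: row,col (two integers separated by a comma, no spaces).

After 1 (b): row=0 col=0 char='w'
After 2 (l): row=0 col=1 char='i'
After 3 (w): row=0 col=6 char='c'
After 4 (h): row=0 col=5 char='_'
After 5 (l): row=0 col=6 char='c'
After 6 (h): row=0 col=5 char='_'
After 7 (k): row=0 col=5 char='_'
After 8 (h): row=0 col=4 char='_'
After 9 (k): row=0 col=4 char='_'

Answer: 0,4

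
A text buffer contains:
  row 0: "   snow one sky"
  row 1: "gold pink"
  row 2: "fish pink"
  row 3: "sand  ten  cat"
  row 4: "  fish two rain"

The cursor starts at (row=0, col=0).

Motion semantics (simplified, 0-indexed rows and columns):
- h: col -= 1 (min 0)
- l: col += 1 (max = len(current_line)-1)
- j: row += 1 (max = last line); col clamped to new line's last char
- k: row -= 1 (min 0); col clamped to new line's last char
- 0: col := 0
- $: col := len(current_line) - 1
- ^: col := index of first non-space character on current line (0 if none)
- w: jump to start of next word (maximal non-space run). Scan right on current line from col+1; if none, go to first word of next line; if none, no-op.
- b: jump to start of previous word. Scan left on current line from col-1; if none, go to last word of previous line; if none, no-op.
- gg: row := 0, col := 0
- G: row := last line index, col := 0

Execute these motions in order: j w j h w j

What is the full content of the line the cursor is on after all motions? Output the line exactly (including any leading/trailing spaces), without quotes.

Answer: sand  ten  cat

Derivation:
After 1 (j): row=1 col=0 char='g'
After 2 (w): row=1 col=5 char='p'
After 3 (j): row=2 col=5 char='p'
After 4 (h): row=2 col=4 char='_'
After 5 (w): row=2 col=5 char='p'
After 6 (j): row=3 col=5 char='_'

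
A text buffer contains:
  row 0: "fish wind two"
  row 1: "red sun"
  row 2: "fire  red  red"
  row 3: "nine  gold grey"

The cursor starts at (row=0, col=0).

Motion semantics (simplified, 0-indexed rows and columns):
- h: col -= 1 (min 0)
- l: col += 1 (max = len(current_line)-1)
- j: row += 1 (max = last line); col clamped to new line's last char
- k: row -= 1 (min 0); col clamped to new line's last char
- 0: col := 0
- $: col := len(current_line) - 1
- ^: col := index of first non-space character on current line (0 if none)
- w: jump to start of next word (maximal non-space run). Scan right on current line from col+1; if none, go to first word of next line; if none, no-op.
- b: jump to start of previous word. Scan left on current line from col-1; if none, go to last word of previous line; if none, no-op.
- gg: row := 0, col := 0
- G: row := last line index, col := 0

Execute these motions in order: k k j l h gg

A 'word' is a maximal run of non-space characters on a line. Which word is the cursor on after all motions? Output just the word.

After 1 (k): row=0 col=0 char='f'
After 2 (k): row=0 col=0 char='f'
After 3 (j): row=1 col=0 char='r'
After 4 (l): row=1 col=1 char='e'
After 5 (h): row=1 col=0 char='r'
After 6 (gg): row=0 col=0 char='f'

Answer: fish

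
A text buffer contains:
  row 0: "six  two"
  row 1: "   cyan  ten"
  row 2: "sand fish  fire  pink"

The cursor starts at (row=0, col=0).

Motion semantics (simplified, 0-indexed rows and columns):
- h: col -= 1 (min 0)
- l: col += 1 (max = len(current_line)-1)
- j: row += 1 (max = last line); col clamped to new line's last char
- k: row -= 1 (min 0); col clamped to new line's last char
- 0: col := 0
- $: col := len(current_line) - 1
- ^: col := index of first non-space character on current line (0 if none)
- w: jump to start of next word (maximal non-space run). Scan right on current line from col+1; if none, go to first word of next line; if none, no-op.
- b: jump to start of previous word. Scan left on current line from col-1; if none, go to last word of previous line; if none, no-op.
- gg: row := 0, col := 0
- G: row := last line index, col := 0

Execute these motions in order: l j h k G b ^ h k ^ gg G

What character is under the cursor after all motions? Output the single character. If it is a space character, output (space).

After 1 (l): row=0 col=1 char='i'
After 2 (j): row=1 col=1 char='_'
After 3 (h): row=1 col=0 char='_'
After 4 (k): row=0 col=0 char='s'
After 5 (G): row=2 col=0 char='s'
After 6 (b): row=1 col=9 char='t'
After 7 (^): row=1 col=3 char='c'
After 8 (h): row=1 col=2 char='_'
After 9 (k): row=0 col=2 char='x'
After 10 (^): row=0 col=0 char='s'
After 11 (gg): row=0 col=0 char='s'
After 12 (G): row=2 col=0 char='s'

Answer: s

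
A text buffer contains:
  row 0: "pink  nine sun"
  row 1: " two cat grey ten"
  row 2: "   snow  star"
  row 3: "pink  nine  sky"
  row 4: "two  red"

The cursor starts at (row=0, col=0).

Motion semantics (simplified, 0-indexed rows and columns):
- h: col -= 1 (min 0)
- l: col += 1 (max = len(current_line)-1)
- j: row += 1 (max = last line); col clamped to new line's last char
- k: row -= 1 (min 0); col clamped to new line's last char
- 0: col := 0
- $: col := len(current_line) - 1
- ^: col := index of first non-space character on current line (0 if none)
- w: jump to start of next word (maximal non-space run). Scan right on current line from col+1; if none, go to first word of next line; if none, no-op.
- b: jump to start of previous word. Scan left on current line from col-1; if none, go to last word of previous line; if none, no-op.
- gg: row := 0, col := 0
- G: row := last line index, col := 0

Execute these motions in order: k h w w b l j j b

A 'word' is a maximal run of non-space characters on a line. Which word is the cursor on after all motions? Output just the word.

After 1 (k): row=0 col=0 char='p'
After 2 (h): row=0 col=0 char='p'
After 3 (w): row=0 col=6 char='n'
After 4 (w): row=0 col=11 char='s'
After 5 (b): row=0 col=6 char='n'
After 6 (l): row=0 col=7 char='i'
After 7 (j): row=1 col=7 char='t'
After 8 (j): row=2 col=7 char='_'
After 9 (b): row=2 col=3 char='s'

Answer: snow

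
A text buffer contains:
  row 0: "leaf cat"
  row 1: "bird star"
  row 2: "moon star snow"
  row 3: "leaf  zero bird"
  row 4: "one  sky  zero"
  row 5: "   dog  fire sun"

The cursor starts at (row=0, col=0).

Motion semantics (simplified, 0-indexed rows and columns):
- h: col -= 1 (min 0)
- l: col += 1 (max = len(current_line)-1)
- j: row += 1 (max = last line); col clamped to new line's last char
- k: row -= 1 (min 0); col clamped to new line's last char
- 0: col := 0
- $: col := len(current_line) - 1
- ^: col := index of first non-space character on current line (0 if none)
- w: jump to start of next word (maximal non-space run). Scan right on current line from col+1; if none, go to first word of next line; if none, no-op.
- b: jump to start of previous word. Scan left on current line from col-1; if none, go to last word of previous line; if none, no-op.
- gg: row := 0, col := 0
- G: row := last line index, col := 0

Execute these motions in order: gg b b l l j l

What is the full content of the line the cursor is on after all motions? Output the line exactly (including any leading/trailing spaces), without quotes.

After 1 (gg): row=0 col=0 char='l'
After 2 (b): row=0 col=0 char='l'
After 3 (b): row=0 col=0 char='l'
After 4 (l): row=0 col=1 char='e'
After 5 (l): row=0 col=2 char='a'
After 6 (j): row=1 col=2 char='r'
After 7 (l): row=1 col=3 char='d'

Answer: bird star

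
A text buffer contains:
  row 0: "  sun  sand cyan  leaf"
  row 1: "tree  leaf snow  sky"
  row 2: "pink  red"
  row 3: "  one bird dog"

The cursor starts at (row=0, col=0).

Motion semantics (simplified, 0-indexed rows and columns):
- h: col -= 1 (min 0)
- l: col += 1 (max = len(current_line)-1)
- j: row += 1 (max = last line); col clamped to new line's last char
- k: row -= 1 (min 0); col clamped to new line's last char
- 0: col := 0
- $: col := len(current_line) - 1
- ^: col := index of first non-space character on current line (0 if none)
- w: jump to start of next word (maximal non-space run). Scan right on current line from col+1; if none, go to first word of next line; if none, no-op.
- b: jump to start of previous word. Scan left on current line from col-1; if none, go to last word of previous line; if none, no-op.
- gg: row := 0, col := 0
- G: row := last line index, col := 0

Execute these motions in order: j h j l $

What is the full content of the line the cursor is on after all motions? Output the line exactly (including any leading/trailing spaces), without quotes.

Answer: pink  red

Derivation:
After 1 (j): row=1 col=0 char='t'
After 2 (h): row=1 col=0 char='t'
After 3 (j): row=2 col=0 char='p'
After 4 (l): row=2 col=1 char='i'
After 5 ($): row=2 col=8 char='d'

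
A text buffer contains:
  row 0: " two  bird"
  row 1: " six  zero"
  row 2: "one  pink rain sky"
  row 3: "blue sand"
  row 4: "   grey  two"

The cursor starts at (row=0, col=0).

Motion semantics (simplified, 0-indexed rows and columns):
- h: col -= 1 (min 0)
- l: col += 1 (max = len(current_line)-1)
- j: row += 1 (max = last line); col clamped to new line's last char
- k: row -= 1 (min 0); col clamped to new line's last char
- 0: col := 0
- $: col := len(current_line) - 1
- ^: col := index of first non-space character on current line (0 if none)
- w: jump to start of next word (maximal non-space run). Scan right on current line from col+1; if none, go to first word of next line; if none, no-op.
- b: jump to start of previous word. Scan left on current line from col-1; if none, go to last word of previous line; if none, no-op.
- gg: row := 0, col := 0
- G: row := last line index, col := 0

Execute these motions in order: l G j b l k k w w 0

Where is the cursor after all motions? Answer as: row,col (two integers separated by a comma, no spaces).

After 1 (l): row=0 col=1 char='t'
After 2 (G): row=4 col=0 char='_'
After 3 (j): row=4 col=0 char='_'
After 4 (b): row=3 col=5 char='s'
After 5 (l): row=3 col=6 char='a'
After 6 (k): row=2 col=6 char='i'
After 7 (k): row=1 col=6 char='z'
After 8 (w): row=2 col=0 char='o'
After 9 (w): row=2 col=5 char='p'
After 10 (0): row=2 col=0 char='o'

Answer: 2,0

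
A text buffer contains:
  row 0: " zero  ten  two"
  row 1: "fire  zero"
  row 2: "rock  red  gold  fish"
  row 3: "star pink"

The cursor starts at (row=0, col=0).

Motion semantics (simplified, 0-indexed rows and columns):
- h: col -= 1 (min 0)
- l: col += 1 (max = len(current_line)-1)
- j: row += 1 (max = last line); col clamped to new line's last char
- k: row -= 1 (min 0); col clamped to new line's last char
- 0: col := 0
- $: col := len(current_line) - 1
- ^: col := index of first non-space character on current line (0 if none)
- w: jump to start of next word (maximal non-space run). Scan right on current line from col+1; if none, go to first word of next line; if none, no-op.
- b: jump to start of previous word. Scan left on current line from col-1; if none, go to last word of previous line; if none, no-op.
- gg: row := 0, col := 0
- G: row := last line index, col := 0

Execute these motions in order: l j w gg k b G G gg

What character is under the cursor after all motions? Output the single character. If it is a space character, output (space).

After 1 (l): row=0 col=1 char='z'
After 2 (j): row=1 col=1 char='i'
After 3 (w): row=1 col=6 char='z'
After 4 (gg): row=0 col=0 char='_'
After 5 (k): row=0 col=0 char='_'
After 6 (b): row=0 col=0 char='_'
After 7 (G): row=3 col=0 char='s'
After 8 (G): row=3 col=0 char='s'
After 9 (gg): row=0 col=0 char='_'

Answer: (space)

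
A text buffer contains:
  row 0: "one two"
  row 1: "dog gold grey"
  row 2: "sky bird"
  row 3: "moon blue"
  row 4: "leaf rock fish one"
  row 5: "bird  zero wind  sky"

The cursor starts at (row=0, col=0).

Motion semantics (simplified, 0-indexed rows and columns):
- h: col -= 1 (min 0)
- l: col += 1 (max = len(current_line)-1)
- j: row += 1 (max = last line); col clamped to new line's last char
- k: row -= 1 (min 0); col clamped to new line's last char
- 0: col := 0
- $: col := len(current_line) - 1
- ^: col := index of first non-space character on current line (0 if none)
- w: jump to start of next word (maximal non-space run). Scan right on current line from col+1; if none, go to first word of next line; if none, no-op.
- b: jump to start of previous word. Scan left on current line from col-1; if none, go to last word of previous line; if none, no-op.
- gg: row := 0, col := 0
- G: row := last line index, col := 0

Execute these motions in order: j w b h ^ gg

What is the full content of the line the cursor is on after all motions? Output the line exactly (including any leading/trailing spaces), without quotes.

After 1 (j): row=1 col=0 char='d'
After 2 (w): row=1 col=4 char='g'
After 3 (b): row=1 col=0 char='d'
After 4 (h): row=1 col=0 char='d'
After 5 (^): row=1 col=0 char='d'
After 6 (gg): row=0 col=0 char='o'

Answer: one two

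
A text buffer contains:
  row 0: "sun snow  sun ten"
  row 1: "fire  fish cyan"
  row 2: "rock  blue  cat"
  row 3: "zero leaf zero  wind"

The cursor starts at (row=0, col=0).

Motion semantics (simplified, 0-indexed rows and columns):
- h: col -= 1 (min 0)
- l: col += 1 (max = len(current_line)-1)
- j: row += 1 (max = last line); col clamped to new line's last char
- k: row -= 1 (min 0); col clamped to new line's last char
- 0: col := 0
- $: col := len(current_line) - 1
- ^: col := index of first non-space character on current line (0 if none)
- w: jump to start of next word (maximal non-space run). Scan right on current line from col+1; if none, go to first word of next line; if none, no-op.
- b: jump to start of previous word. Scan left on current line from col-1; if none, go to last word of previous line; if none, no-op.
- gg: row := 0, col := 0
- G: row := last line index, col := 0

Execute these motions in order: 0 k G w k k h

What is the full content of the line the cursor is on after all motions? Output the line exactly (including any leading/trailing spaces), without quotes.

Answer: fire  fish cyan

Derivation:
After 1 (0): row=0 col=0 char='s'
After 2 (k): row=0 col=0 char='s'
After 3 (G): row=3 col=0 char='z'
After 4 (w): row=3 col=5 char='l'
After 5 (k): row=2 col=5 char='_'
After 6 (k): row=1 col=5 char='_'
After 7 (h): row=1 col=4 char='_'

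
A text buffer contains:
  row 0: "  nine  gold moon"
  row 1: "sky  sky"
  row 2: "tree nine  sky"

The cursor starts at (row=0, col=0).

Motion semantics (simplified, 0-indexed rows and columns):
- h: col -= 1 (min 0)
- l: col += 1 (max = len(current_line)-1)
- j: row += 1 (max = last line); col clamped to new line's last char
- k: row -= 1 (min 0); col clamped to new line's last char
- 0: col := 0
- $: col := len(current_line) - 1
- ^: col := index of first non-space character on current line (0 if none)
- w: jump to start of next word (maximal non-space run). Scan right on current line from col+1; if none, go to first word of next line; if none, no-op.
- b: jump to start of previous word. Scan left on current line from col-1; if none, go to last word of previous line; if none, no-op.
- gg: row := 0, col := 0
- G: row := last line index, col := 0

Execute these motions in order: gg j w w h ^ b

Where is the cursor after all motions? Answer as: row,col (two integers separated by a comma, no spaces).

Answer: 1,5

Derivation:
After 1 (gg): row=0 col=0 char='_'
After 2 (j): row=1 col=0 char='s'
After 3 (w): row=1 col=5 char='s'
After 4 (w): row=2 col=0 char='t'
After 5 (h): row=2 col=0 char='t'
After 6 (^): row=2 col=0 char='t'
After 7 (b): row=1 col=5 char='s'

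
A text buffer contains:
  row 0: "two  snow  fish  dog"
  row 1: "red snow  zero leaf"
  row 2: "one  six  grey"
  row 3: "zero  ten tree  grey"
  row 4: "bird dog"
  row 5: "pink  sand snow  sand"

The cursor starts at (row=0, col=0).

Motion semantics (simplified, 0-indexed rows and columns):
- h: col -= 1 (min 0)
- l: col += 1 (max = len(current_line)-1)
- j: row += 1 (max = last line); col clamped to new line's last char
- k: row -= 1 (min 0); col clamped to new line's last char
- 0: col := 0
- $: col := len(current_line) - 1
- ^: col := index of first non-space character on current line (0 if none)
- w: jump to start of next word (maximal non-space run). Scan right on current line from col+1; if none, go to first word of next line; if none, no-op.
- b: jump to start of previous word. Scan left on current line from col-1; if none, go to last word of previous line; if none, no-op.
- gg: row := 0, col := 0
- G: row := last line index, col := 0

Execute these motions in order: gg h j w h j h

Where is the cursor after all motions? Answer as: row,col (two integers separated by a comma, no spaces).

Answer: 2,2

Derivation:
After 1 (gg): row=0 col=0 char='t'
After 2 (h): row=0 col=0 char='t'
After 3 (j): row=1 col=0 char='r'
After 4 (w): row=1 col=4 char='s'
After 5 (h): row=1 col=3 char='_'
After 6 (j): row=2 col=3 char='_'
After 7 (h): row=2 col=2 char='e'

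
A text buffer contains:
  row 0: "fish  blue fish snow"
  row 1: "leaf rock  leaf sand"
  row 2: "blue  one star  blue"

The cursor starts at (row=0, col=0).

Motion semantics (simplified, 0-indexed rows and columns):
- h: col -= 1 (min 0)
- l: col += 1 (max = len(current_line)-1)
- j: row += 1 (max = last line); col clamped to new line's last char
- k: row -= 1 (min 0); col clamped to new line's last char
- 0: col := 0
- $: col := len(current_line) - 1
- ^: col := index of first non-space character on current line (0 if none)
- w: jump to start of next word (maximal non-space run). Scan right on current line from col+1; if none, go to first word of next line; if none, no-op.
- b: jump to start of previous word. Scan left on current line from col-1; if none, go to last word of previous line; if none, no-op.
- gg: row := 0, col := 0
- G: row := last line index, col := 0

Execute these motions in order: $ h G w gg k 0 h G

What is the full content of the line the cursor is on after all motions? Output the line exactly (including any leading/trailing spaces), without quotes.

After 1 ($): row=0 col=19 char='w'
After 2 (h): row=0 col=18 char='o'
After 3 (G): row=2 col=0 char='b'
After 4 (w): row=2 col=6 char='o'
After 5 (gg): row=0 col=0 char='f'
After 6 (k): row=0 col=0 char='f'
After 7 (0): row=0 col=0 char='f'
After 8 (h): row=0 col=0 char='f'
After 9 (G): row=2 col=0 char='b'

Answer: blue  one star  blue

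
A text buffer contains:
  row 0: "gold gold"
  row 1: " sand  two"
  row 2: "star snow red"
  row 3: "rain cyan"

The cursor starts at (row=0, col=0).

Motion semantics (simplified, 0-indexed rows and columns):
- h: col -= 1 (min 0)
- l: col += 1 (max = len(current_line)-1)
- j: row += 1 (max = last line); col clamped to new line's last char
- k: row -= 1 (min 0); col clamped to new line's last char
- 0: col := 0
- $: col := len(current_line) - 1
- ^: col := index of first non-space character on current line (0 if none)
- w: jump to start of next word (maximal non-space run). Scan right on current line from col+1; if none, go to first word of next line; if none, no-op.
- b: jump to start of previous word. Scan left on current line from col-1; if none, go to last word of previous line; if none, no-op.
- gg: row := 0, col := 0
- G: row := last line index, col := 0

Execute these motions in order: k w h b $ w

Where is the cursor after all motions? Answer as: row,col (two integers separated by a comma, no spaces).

After 1 (k): row=0 col=0 char='g'
After 2 (w): row=0 col=5 char='g'
After 3 (h): row=0 col=4 char='_'
After 4 (b): row=0 col=0 char='g'
After 5 ($): row=0 col=8 char='d'
After 6 (w): row=1 col=1 char='s'

Answer: 1,1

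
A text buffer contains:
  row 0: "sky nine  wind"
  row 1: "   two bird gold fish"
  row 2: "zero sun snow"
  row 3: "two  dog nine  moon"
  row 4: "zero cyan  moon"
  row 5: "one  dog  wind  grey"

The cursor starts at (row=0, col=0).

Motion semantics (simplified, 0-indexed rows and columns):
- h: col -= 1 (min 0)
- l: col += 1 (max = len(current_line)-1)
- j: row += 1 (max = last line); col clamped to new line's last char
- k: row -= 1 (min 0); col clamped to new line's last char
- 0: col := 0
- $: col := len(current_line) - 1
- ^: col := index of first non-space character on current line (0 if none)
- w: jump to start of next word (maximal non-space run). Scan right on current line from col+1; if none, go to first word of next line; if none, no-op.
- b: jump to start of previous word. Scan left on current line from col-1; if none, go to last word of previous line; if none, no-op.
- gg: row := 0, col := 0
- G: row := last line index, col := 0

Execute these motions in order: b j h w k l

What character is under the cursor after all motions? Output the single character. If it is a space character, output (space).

Answer: n

Derivation:
After 1 (b): row=0 col=0 char='s'
After 2 (j): row=1 col=0 char='_'
After 3 (h): row=1 col=0 char='_'
After 4 (w): row=1 col=3 char='t'
After 5 (k): row=0 col=3 char='_'
After 6 (l): row=0 col=4 char='n'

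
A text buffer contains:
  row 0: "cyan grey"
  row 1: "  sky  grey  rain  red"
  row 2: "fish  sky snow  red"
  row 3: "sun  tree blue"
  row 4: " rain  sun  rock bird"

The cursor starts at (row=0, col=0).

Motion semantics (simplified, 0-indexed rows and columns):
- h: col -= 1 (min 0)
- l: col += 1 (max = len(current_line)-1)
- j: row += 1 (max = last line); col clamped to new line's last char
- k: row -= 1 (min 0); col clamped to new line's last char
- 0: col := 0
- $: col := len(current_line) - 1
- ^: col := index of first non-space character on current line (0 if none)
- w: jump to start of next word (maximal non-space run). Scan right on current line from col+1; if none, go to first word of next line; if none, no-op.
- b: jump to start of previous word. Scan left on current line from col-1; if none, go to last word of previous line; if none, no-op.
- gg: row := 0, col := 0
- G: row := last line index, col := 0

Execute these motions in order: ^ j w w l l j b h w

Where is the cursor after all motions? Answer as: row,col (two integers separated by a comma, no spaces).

Answer: 2,6

Derivation:
After 1 (^): row=0 col=0 char='c'
After 2 (j): row=1 col=0 char='_'
After 3 (w): row=1 col=2 char='s'
After 4 (w): row=1 col=7 char='g'
After 5 (l): row=1 col=8 char='r'
After 6 (l): row=1 col=9 char='e'
After 7 (j): row=2 col=9 char='_'
After 8 (b): row=2 col=6 char='s'
After 9 (h): row=2 col=5 char='_'
After 10 (w): row=2 col=6 char='s'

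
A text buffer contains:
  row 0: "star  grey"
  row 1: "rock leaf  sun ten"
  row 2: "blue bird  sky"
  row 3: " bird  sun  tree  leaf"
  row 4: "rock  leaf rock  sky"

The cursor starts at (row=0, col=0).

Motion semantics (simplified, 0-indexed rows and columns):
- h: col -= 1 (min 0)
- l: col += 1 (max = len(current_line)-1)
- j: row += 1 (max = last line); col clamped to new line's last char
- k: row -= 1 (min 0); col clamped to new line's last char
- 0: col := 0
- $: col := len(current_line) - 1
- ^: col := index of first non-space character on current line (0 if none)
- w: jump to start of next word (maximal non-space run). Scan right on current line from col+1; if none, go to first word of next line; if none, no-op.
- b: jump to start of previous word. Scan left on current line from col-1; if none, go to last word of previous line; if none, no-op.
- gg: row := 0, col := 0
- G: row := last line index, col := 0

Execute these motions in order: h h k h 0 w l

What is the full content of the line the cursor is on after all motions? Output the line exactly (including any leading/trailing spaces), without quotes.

Answer: star  grey

Derivation:
After 1 (h): row=0 col=0 char='s'
After 2 (h): row=0 col=0 char='s'
After 3 (k): row=0 col=0 char='s'
After 4 (h): row=0 col=0 char='s'
After 5 (0): row=0 col=0 char='s'
After 6 (w): row=0 col=6 char='g'
After 7 (l): row=0 col=7 char='r'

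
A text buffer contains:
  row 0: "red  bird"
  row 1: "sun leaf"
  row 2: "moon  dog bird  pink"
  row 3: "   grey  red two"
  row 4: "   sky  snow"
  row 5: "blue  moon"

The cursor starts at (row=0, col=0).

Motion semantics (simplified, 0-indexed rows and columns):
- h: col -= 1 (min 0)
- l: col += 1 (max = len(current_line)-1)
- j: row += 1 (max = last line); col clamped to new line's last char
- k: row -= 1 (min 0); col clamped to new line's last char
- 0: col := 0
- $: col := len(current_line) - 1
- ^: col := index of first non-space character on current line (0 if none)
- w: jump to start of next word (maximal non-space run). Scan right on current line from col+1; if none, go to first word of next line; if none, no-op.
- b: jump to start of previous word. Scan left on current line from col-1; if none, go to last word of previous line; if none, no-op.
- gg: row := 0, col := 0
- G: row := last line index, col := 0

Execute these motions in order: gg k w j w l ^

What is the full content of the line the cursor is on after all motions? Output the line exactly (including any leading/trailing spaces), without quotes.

After 1 (gg): row=0 col=0 char='r'
After 2 (k): row=0 col=0 char='r'
After 3 (w): row=0 col=5 char='b'
After 4 (j): row=1 col=5 char='e'
After 5 (w): row=2 col=0 char='m'
After 6 (l): row=2 col=1 char='o'
After 7 (^): row=2 col=0 char='m'

Answer: moon  dog bird  pink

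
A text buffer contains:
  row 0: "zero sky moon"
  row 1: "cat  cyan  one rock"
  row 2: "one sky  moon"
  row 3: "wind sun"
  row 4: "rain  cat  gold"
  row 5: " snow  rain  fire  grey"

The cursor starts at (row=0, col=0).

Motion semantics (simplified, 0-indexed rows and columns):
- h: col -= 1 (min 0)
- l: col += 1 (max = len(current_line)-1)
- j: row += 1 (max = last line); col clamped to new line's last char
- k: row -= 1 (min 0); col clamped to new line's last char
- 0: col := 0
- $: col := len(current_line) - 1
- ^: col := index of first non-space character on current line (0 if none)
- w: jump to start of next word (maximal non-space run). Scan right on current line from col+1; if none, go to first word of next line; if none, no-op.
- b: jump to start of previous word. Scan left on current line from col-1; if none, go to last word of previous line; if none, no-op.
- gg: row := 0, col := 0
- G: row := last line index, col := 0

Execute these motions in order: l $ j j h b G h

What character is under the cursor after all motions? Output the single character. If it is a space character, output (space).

After 1 (l): row=0 col=1 char='e'
After 2 ($): row=0 col=12 char='n'
After 3 (j): row=1 col=12 char='n'
After 4 (j): row=2 col=12 char='n'
After 5 (h): row=2 col=11 char='o'
After 6 (b): row=2 col=9 char='m'
After 7 (G): row=5 col=0 char='_'
After 8 (h): row=5 col=0 char='_'

Answer: (space)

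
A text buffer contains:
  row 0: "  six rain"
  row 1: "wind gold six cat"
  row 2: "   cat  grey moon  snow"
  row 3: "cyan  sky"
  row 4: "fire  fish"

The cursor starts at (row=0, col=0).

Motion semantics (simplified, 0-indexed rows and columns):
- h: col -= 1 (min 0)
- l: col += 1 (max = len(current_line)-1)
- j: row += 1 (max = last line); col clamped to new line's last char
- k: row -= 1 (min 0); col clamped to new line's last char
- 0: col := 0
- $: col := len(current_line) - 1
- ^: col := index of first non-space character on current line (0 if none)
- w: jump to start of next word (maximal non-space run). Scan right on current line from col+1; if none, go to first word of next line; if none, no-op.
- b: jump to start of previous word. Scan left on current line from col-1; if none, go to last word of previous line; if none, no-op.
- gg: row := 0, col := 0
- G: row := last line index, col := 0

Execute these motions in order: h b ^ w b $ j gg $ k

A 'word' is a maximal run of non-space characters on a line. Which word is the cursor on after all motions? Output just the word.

After 1 (h): row=0 col=0 char='_'
After 2 (b): row=0 col=0 char='_'
After 3 (^): row=0 col=2 char='s'
After 4 (w): row=0 col=6 char='r'
After 5 (b): row=0 col=2 char='s'
After 6 ($): row=0 col=9 char='n'
After 7 (j): row=1 col=9 char='_'
After 8 (gg): row=0 col=0 char='_'
After 9 ($): row=0 col=9 char='n'
After 10 (k): row=0 col=9 char='n'

Answer: rain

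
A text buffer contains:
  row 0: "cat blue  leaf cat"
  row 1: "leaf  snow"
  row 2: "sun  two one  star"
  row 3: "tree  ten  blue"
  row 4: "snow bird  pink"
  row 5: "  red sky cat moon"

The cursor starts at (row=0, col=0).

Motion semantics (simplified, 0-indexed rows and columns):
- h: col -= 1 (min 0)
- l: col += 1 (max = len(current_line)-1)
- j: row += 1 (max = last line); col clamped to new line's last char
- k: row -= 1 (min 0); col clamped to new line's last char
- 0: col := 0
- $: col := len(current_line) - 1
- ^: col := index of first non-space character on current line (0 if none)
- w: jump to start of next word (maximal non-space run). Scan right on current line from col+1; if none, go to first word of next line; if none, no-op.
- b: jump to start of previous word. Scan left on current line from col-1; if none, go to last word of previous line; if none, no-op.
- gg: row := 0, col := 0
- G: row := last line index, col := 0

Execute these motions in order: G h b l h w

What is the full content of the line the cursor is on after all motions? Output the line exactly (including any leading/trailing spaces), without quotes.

After 1 (G): row=5 col=0 char='_'
After 2 (h): row=5 col=0 char='_'
After 3 (b): row=4 col=11 char='p'
After 4 (l): row=4 col=12 char='i'
After 5 (h): row=4 col=11 char='p'
After 6 (w): row=5 col=2 char='r'

Answer:   red sky cat moon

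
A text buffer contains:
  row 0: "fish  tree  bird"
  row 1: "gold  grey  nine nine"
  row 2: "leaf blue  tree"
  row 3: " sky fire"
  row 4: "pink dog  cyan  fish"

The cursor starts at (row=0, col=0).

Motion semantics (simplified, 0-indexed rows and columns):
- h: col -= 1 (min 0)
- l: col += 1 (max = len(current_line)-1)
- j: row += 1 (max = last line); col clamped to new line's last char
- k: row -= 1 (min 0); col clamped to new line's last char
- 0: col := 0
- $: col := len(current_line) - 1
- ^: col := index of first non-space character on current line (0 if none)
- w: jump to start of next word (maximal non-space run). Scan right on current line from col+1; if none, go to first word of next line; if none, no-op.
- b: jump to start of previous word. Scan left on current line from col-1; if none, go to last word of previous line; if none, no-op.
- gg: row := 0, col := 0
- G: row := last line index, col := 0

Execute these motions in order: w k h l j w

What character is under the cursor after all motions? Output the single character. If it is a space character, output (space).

After 1 (w): row=0 col=6 char='t'
After 2 (k): row=0 col=6 char='t'
After 3 (h): row=0 col=5 char='_'
After 4 (l): row=0 col=6 char='t'
After 5 (j): row=1 col=6 char='g'
After 6 (w): row=1 col=12 char='n'

Answer: n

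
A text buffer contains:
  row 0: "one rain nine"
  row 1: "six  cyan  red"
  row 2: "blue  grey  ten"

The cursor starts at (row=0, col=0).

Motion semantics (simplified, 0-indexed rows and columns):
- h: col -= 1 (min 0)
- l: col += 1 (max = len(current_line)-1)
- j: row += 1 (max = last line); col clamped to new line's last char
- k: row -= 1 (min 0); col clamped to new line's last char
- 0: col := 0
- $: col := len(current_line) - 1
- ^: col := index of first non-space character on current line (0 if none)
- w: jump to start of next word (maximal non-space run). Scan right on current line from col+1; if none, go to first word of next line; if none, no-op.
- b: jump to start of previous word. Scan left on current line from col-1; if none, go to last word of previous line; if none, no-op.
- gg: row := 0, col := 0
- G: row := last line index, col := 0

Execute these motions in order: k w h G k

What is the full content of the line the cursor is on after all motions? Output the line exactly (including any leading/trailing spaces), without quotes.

Answer: six  cyan  red

Derivation:
After 1 (k): row=0 col=0 char='o'
After 2 (w): row=0 col=4 char='r'
After 3 (h): row=0 col=3 char='_'
After 4 (G): row=2 col=0 char='b'
After 5 (k): row=1 col=0 char='s'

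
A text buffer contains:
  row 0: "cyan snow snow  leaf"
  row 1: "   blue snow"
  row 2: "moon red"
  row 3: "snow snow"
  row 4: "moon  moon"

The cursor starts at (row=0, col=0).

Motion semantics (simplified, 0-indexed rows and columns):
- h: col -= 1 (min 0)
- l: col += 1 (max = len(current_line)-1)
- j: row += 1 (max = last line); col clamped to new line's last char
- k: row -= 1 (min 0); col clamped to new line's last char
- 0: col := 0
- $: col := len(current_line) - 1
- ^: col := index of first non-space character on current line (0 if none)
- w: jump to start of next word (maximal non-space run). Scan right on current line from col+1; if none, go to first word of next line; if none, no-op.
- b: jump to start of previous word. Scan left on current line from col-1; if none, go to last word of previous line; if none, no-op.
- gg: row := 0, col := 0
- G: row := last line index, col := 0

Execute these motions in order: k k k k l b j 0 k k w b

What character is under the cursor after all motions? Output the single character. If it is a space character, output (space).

After 1 (k): row=0 col=0 char='c'
After 2 (k): row=0 col=0 char='c'
After 3 (k): row=0 col=0 char='c'
After 4 (k): row=0 col=0 char='c'
After 5 (l): row=0 col=1 char='y'
After 6 (b): row=0 col=0 char='c'
After 7 (j): row=1 col=0 char='_'
After 8 (0): row=1 col=0 char='_'
After 9 (k): row=0 col=0 char='c'
After 10 (k): row=0 col=0 char='c'
After 11 (w): row=0 col=5 char='s'
After 12 (b): row=0 col=0 char='c'

Answer: c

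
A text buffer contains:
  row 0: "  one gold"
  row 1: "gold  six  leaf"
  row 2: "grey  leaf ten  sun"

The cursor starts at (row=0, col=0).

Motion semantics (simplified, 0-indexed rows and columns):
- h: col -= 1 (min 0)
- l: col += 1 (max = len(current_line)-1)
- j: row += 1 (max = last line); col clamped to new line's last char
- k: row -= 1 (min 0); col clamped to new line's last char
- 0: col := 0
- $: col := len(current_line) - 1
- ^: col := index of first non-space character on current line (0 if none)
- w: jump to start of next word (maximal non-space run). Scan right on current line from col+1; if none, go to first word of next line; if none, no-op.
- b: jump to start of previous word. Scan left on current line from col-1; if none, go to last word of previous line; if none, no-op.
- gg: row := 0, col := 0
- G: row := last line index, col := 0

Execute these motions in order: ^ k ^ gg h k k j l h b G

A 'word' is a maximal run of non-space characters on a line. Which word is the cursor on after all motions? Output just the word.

After 1 (^): row=0 col=2 char='o'
After 2 (k): row=0 col=2 char='o'
After 3 (^): row=0 col=2 char='o'
After 4 (gg): row=0 col=0 char='_'
After 5 (h): row=0 col=0 char='_'
After 6 (k): row=0 col=0 char='_'
After 7 (k): row=0 col=0 char='_'
After 8 (j): row=1 col=0 char='g'
After 9 (l): row=1 col=1 char='o'
After 10 (h): row=1 col=0 char='g'
After 11 (b): row=0 col=6 char='g'
After 12 (G): row=2 col=0 char='g'

Answer: grey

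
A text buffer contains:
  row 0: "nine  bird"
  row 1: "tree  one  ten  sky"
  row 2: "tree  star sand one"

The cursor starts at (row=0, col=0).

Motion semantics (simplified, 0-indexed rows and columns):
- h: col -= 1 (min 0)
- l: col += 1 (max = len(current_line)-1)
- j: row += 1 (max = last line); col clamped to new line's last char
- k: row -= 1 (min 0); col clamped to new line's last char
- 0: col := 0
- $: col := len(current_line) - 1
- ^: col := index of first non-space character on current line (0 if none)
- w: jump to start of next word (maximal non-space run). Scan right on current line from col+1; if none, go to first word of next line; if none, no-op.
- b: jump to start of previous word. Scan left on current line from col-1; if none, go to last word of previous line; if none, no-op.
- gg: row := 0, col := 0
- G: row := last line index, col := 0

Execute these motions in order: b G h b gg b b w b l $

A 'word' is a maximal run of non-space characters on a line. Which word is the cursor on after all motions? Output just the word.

After 1 (b): row=0 col=0 char='n'
After 2 (G): row=2 col=0 char='t'
After 3 (h): row=2 col=0 char='t'
After 4 (b): row=1 col=16 char='s'
After 5 (gg): row=0 col=0 char='n'
After 6 (b): row=0 col=0 char='n'
After 7 (b): row=0 col=0 char='n'
After 8 (w): row=0 col=6 char='b'
After 9 (b): row=0 col=0 char='n'
After 10 (l): row=0 col=1 char='i'
After 11 ($): row=0 col=9 char='d'

Answer: bird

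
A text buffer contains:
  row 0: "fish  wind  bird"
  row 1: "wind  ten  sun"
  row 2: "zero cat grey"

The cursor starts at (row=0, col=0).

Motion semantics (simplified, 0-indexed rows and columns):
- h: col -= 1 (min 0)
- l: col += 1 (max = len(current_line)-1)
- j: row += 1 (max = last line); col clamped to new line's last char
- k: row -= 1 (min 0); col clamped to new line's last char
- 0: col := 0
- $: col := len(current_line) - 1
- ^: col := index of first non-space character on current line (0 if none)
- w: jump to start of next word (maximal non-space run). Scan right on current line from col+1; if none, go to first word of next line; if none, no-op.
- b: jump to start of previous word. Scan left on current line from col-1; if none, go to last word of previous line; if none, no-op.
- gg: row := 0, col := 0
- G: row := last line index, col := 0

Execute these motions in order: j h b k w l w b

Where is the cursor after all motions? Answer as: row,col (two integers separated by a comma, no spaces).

Answer: 1,0

Derivation:
After 1 (j): row=1 col=0 char='w'
After 2 (h): row=1 col=0 char='w'
After 3 (b): row=0 col=12 char='b'
After 4 (k): row=0 col=12 char='b'
After 5 (w): row=1 col=0 char='w'
After 6 (l): row=1 col=1 char='i'
After 7 (w): row=1 col=6 char='t'
After 8 (b): row=1 col=0 char='w'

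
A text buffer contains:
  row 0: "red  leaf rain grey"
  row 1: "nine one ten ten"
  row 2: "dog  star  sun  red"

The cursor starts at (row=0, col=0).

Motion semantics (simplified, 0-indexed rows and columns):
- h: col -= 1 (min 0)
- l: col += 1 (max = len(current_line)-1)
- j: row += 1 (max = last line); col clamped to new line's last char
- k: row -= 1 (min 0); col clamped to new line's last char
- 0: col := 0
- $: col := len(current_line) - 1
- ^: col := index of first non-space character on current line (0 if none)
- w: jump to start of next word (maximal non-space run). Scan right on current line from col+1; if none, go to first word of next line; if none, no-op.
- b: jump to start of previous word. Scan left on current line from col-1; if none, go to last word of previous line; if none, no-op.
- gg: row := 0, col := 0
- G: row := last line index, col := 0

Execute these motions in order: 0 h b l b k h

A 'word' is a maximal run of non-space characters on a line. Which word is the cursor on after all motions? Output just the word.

Answer: red

Derivation:
After 1 (0): row=0 col=0 char='r'
After 2 (h): row=0 col=0 char='r'
After 3 (b): row=0 col=0 char='r'
After 4 (l): row=0 col=1 char='e'
After 5 (b): row=0 col=0 char='r'
After 6 (k): row=0 col=0 char='r'
After 7 (h): row=0 col=0 char='r'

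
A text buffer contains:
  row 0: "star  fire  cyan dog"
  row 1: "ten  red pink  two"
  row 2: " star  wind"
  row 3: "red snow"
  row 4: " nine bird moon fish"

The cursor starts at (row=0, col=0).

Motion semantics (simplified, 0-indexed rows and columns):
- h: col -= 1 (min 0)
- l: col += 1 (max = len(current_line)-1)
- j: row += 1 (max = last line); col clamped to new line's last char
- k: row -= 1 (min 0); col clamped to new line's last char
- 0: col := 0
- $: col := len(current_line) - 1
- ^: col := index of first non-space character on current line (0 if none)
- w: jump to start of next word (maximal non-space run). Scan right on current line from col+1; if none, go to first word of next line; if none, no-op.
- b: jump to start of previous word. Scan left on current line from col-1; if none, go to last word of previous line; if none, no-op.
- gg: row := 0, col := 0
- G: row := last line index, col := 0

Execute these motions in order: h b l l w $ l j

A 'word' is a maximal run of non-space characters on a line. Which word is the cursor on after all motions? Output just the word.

After 1 (h): row=0 col=0 char='s'
After 2 (b): row=0 col=0 char='s'
After 3 (l): row=0 col=1 char='t'
After 4 (l): row=0 col=2 char='a'
After 5 (w): row=0 col=6 char='f'
After 6 ($): row=0 col=19 char='g'
After 7 (l): row=0 col=19 char='g'
After 8 (j): row=1 col=17 char='o'

Answer: two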